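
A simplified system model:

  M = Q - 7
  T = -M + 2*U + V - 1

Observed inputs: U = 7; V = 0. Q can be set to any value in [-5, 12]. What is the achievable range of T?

Substituting into the T equation gives T = -Q + 20.
Linear in Q, so extremes are at the endpoints: Q = -5 gives T = 25; Q = 12 gives T = 8.

8 to 25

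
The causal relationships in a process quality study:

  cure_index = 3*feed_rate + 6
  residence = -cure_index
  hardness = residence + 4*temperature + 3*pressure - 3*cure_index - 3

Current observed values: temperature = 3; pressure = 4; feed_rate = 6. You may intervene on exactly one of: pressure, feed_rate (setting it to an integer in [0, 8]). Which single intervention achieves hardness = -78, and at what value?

Intervening on pressure: with other inputs at their observed values, hardness = 3*pressure - 87. Solving for -78 gives pressure = 3, within [0, 8].
Intervening on feed_rate: hardness = -12*feed_rate - 3. Reaching -78 requires feed_rate = 25/4, not an integer.

set pressure = 3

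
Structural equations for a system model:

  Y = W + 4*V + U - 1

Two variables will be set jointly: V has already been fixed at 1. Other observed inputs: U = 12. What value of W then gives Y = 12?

With V held at 1:
Substituting into the Y equation gives Y = W + 15.
Solve W + 15 = 12: W = (12 - 15) / 1 = -3.

W = -3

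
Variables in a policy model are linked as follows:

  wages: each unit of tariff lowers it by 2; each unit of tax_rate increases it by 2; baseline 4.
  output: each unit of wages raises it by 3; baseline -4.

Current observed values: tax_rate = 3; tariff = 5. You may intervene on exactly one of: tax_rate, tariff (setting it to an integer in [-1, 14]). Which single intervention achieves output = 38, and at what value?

Intervening on tax_rate: with other inputs at their observed values, output = 6*tax_rate - 22. Solving for 38 gives tax_rate = 10, within [-1, 14].
Intervening on tariff: output = -6*tariff + 26. Reaching 38 requires tariff = -2, outside [-1, 14].

set tax_rate = 10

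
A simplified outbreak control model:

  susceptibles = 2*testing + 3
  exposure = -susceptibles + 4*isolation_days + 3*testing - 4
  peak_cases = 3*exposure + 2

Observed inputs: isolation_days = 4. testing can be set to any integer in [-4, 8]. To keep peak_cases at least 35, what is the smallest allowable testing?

testing = 2

Substituting into the exposure equation gives exposure = testing + 9.
So peak_cases = 3*testing + 29.
Require 3*testing + 29 ≥ 35, so testing ≥ 2.
The smallest integer in [-4, 8] satisfying this is 2.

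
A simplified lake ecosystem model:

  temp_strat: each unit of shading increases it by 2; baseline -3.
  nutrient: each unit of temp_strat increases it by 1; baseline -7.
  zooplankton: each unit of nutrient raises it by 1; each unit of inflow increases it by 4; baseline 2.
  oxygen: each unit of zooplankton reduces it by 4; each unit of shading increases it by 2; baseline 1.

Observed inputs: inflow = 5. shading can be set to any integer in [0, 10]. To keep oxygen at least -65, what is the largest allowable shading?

shading = 3

Substituting into the nutrient equation gives nutrient = 2*shading - 10.
Substituting into the zooplankton equation gives zooplankton = 2*shading + 12.
So oxygen = -6*shading - 47.
Require -6*shading - 47 ≥ -65, so shading ≤ 3.
The largest integer in [0, 10] satisfying this is 3.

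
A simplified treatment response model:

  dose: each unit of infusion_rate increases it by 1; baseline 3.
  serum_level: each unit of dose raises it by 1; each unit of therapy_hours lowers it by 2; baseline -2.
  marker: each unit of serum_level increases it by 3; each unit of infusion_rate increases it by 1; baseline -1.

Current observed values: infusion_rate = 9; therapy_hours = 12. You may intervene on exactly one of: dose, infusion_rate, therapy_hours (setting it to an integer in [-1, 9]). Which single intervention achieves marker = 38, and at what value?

Intervening on dose: marker = 3*dose - 70. Reaching 38 requires dose = 36, outside [-1, 9].
Intervening on infusion_rate: marker = 4*infusion_rate - 70. Reaching 38 requires infusion_rate = 27, outside [-1, 9].
Intervening on therapy_hours: with other inputs at their observed values, marker = -6*therapy_hours + 38. Solving for 38 gives therapy_hours = 0, within [-1, 9].

set therapy_hours = 0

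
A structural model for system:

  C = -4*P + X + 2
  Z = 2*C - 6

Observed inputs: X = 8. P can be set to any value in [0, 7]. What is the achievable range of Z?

-42 to 14

Substituting into the C equation gives C = -4*P + 10.
Z becomes -8*P + 14.
Linear in P, so extremes are at the endpoints: P = 0 gives Z = 14; P = 7 gives Z = -42.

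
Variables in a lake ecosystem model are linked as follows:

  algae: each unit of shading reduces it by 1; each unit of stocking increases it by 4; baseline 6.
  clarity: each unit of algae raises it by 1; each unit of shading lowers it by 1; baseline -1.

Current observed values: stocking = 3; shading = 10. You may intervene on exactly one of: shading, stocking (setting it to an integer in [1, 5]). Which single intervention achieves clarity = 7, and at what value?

set shading = 5

Intervening on shading: with other inputs at their observed values, clarity = -2*shading + 17. Solving for 7 gives shading = 5, within [1, 5].
Intervening on stocking: clarity = 4*stocking - 15. Reaching 7 requires stocking = 11/2, not an integer.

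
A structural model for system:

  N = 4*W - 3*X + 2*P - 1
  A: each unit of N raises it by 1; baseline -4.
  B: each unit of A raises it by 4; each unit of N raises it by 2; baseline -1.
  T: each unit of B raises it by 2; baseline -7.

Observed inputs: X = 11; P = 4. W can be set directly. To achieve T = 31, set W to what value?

W = 8

Substituting into the N equation gives N = 4*W - 26.
Substituting into the A equation gives A = 4*W - 30.
B becomes 24*W - 173.
Substituting into the T equation gives T = 48*W - 353.
Solve 48*W - 353 = 31: W = (31 + 353) / 48 = 8.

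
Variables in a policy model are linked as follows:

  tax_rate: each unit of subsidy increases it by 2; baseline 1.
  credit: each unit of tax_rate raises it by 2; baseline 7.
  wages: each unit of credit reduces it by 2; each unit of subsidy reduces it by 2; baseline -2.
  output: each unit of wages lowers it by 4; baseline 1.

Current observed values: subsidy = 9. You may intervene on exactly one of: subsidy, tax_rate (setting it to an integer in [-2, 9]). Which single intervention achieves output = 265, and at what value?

set tax_rate = 8

Intervening on subsidy: output = 40*subsidy + 81. Reaching 265 requires subsidy = 23/5, not an integer.
Intervening on tax_rate: with other inputs at their observed values, output = 16*tax_rate + 137. Solving for 265 gives tax_rate = 8, within [-2, 9].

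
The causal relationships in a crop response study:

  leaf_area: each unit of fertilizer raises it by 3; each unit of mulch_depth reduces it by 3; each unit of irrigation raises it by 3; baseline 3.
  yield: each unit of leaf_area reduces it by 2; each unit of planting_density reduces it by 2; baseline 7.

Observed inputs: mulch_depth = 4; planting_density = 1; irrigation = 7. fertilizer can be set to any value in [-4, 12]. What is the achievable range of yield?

Substituting into the leaf_area equation gives leaf_area = 3*fertilizer + 12.
Substituting into the yield equation gives yield = -6*fertilizer - 19.
Linear in fertilizer, so extremes are at the endpoints: fertilizer = -4 gives yield = 5; fertilizer = 12 gives yield = -91.

-91 to 5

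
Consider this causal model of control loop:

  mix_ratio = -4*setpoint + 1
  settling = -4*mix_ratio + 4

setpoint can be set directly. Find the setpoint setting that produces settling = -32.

setpoint = -2

Substituting into the settling equation gives settling = 16*setpoint.
Solve 16*setpoint = -32: setpoint = -32 / 16 = -2.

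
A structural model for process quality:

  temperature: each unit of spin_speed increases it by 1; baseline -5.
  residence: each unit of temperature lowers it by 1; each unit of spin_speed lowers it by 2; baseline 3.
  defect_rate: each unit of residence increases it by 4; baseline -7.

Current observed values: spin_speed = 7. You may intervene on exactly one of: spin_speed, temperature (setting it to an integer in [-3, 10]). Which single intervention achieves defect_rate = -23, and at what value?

set spin_speed = 4

Intervening on spin_speed: with other inputs at their observed values, defect_rate = -12*spin_speed + 25. Solving for -23 gives spin_speed = 4, within [-3, 10].
Intervening on temperature: defect_rate = -4*temperature - 51. Reaching -23 requires temperature = -7, outside [-3, 10].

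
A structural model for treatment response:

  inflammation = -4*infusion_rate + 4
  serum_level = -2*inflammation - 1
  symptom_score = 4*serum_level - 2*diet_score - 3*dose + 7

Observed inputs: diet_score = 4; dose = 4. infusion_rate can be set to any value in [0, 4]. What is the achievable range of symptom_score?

Substituting into the serum_level equation gives serum_level = 8*infusion_rate - 9.
Substituting into the symptom_score equation gives symptom_score = 32*infusion_rate - 49.
Linear in infusion_rate, so extremes are at the endpoints: infusion_rate = 0 gives symptom_score = -49; infusion_rate = 4 gives symptom_score = 79.

-49 to 79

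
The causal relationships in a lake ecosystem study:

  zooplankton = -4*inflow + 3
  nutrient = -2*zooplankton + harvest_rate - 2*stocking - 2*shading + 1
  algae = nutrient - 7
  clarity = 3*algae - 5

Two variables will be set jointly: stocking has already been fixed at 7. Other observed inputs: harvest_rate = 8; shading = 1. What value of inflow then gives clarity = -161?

inflow = -4

With stocking held at 7:
Substituting into the nutrient equation gives nutrient = 8*inflow - 13.
Substituting into the algae equation gives algae = 8*inflow - 20.
Substituting into the clarity equation gives clarity = 24*inflow - 65.
Solve 24*inflow - 65 = -161: inflow = (-161 + 65) / 24 = -4.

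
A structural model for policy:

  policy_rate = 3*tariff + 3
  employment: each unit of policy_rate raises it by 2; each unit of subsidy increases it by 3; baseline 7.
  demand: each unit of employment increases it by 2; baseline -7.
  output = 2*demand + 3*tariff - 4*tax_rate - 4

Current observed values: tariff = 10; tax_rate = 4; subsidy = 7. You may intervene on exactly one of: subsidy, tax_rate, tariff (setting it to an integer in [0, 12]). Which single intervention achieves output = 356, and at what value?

Intervening on subsidy: output = 12*subsidy + 288. Reaching 356 requires subsidy = 17/3, not an integer.
Intervening on tax_rate: with other inputs at their observed values, output = -4*tax_rate + 388. Solving for 356 gives tax_rate = 8, within [0, 12].
Intervening on tariff: output = 27*tariff + 102. Reaching 356 requires tariff = 254/27, not an integer.

set tax_rate = 8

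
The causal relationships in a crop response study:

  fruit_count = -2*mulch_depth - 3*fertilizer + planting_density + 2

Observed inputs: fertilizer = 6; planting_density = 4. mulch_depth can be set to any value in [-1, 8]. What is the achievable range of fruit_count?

Substituting into the fruit_count equation gives fruit_count = -2*mulch_depth - 12.
Linear in mulch_depth, so extremes are at the endpoints: mulch_depth = -1 gives fruit_count = -10; mulch_depth = 8 gives fruit_count = -28.

-28 to -10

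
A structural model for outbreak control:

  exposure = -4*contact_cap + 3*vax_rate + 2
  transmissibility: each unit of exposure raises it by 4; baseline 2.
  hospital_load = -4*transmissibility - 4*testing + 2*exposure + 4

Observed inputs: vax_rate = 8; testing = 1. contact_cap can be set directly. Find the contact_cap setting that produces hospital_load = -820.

contact_cap = -8

Substituting into the exposure equation gives exposure = -4*contact_cap + 26.
Substituting into the transmissibility equation gives transmissibility = -16*contact_cap + 106.
Substituting into the hospital_load equation gives hospital_load = 56*contact_cap - 372.
Solve 56*contact_cap - 372 = -820: contact_cap = (-820 + 372) / 56 = -8.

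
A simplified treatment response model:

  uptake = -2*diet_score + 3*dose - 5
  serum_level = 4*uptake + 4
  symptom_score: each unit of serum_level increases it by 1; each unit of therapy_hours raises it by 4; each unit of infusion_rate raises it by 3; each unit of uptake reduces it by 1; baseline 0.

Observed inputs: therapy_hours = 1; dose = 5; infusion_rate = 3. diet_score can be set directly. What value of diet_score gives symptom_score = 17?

diet_score = 5

Substituting into the uptake equation gives uptake = -2*diet_score + 10.
Substituting into the serum_level equation gives serum_level = -8*diet_score + 44.
Substituting into the symptom_score equation gives symptom_score = -6*diet_score + 47.
Solve -6*diet_score + 47 = 17: diet_score = (17 - 47) / -6 = 5.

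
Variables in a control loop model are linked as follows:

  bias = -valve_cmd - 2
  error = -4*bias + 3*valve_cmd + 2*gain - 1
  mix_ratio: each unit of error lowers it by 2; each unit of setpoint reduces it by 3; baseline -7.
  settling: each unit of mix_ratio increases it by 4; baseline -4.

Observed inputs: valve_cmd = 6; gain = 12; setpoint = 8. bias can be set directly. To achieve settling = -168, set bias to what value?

bias = 9

Intervening on bias fixes its value directly, overriding its dependence on valve_cmd.
Substituting into the error equation gives error = -4*bias + 41.
So mix_ratio = 8*bias - 113.
Substituting into the settling equation gives settling = 32*bias - 456.
Solve 32*bias - 456 = -168: bias = (-168 + 456) / 32 = 9.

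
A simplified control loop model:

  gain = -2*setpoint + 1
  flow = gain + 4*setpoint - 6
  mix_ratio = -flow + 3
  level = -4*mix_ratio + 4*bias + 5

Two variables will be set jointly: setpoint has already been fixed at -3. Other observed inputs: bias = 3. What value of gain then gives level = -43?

gain = 6

With setpoint held at -3:
Intervening on gain fixes its value directly, overriding its dependence on setpoint.
Substituting into the flow equation gives flow = gain - 18.
Substituting into the mix_ratio equation gives mix_ratio = -gain + 21.
This gives level = 4*gain - 67.
Solve 4*gain - 67 = -43: gain = (-43 + 67) / 4 = 6.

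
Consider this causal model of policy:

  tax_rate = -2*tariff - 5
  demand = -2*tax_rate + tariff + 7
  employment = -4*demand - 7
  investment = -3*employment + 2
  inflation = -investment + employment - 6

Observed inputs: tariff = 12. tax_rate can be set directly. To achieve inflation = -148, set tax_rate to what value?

Intervening on tax_rate fixes its value directly, overriding its dependence on tariff.
Substituting into the demand equation gives demand = -2*tax_rate + 19.
Substituting into the employment equation gives employment = 8*tax_rate - 83.
So investment = -24*tax_rate + 251.
This gives inflation = 32*tax_rate - 340.
Solve 32*tax_rate - 340 = -148: tax_rate = (-148 + 340) / 32 = 6.

tax_rate = 6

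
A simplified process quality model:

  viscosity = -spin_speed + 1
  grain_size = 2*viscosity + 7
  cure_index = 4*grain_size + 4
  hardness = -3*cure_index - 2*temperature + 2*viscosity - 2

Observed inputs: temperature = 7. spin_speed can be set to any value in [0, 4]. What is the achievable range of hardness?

Substituting into the grain_size equation gives grain_size = -2*spin_speed + 9.
Substituting into the cure_index equation gives cure_index = -8*spin_speed + 40.
Substituting into the hardness equation gives hardness = 22*spin_speed - 134.
Linear in spin_speed, so extremes are at the endpoints: spin_speed = 0 gives hardness = -134; spin_speed = 4 gives hardness = -46.

-134 to -46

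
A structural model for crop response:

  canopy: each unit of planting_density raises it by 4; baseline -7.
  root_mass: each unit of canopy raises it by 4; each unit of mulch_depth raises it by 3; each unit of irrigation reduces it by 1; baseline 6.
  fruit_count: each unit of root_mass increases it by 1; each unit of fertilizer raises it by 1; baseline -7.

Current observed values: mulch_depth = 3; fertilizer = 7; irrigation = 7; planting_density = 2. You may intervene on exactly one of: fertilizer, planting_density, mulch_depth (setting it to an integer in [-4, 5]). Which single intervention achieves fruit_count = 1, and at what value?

set fertilizer = -4

Intervening on fertilizer: with other inputs at their observed values, fruit_count = fertilizer + 5. Solving for 1 gives fertilizer = -4, within [-4, 5].
Intervening on planting_density: fruit_count = 16*planting_density - 20. Reaching 1 requires planting_density = 21/16, not an integer.
Intervening on mulch_depth: fruit_count = 3*mulch_depth + 3. Reaching 1 requires mulch_depth = -2/3, not an integer.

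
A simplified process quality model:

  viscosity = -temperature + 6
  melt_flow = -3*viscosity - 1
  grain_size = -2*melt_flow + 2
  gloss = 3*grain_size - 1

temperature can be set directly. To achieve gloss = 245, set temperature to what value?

temperature = -7

Substituting into the melt_flow equation gives melt_flow = 3*temperature - 19.
grain_size becomes -6*temperature + 40.
Substituting into the gloss equation gives gloss = -18*temperature + 119.
Solve -18*temperature + 119 = 245: temperature = (245 - 119) / -18 = -7.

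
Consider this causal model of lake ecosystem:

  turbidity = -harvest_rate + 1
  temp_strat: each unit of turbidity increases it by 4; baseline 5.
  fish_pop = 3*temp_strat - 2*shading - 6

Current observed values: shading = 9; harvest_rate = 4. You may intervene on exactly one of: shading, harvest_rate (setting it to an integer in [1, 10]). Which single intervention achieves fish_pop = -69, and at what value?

set harvest_rate = 6

Intervening on shading: fish_pop = -2*shading - 27. Reaching -69 requires shading = 21, outside [1, 10].
Intervening on harvest_rate: with other inputs at their observed values, fish_pop = -12*harvest_rate + 3. Solving for -69 gives harvest_rate = 6, within [1, 10].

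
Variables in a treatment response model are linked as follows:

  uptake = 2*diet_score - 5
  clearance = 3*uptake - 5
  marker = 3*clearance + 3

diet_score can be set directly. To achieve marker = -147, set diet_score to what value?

Substituting into the clearance equation gives clearance = 6*diet_score - 20.
marker becomes 18*diet_score - 57.
Solve 18*diet_score - 57 = -147: diet_score = (-147 + 57) / 18 = -5.

diet_score = -5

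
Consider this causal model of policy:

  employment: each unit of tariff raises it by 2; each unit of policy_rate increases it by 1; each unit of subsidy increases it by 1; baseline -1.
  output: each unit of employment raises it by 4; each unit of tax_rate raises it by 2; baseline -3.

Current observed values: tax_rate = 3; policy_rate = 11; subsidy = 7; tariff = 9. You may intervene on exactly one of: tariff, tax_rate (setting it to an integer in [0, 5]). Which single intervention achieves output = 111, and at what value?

Intervening on tariff: with other inputs at their observed values, output = 8*tariff + 71. Solving for 111 gives tariff = 5, within [0, 5].
Intervening on tax_rate: output = 2*tax_rate + 137. Reaching 111 requires tax_rate = -13, outside [0, 5].

set tariff = 5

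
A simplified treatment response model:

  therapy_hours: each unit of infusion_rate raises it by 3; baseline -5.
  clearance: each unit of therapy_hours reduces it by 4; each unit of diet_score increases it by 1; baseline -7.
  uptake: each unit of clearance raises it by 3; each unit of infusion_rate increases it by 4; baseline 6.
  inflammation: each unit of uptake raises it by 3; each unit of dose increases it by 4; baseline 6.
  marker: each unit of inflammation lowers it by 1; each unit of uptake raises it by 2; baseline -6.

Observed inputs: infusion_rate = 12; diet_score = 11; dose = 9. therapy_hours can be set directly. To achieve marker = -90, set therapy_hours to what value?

therapy_hours = 2

Intervening on therapy_hours fixes its value directly, overriding its dependence on infusion_rate.
Substituting into the clearance equation gives clearance = -4*therapy_hours + 4.
This gives uptake = -12*therapy_hours + 66.
Substituting into the inflammation equation gives inflammation = -36*therapy_hours + 240.
So marker = 12*therapy_hours - 114.
Solve 12*therapy_hours - 114 = -90: therapy_hours = (-90 + 114) / 12 = 2.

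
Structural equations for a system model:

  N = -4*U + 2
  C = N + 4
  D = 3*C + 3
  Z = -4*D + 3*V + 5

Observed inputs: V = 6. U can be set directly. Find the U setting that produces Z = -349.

Substituting into the C equation gives C = -4*U + 6.
Substituting into the D equation gives D = -12*U + 21.
Substituting into the Z equation gives Z = 48*U - 61.
Solve 48*U - 61 = -349: U = (-349 + 61) / 48 = -6.

U = -6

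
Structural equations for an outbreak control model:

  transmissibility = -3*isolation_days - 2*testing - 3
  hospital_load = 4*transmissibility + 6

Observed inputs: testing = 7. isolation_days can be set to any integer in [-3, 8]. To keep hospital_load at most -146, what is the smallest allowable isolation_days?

isolation_days = 7

Substituting into the transmissibility equation gives transmissibility = -3*isolation_days - 17.
Substituting into the hospital_load equation gives hospital_load = -12*isolation_days - 62.
Require -12*isolation_days - 62 ≤ -146, so isolation_days ≥ 7.
The smallest integer in [-3, 8] satisfying this is 7.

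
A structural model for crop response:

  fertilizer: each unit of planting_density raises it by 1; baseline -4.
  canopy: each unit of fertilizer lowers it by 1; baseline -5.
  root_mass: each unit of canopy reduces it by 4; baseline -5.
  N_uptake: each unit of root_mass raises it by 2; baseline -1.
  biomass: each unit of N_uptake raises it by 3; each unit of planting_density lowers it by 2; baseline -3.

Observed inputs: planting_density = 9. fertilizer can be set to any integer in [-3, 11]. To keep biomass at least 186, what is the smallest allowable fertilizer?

fertilizer = 5

Intervening on fertilizer fixes its value directly, overriding its dependence on planting_density.
Substituting into the root_mass equation gives root_mass = 4*fertilizer + 15.
This gives N_uptake = 8*fertilizer + 29.
So biomass = 24*fertilizer + 66.
Require 24*fertilizer + 66 ≥ 186, so fertilizer ≥ 5.
The smallest integer in [-3, 11] satisfying this is 5.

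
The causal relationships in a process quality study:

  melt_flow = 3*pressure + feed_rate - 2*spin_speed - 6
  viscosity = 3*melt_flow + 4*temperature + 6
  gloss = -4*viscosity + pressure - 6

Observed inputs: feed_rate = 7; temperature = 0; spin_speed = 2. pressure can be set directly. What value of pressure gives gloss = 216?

pressure = -6

Substituting into the melt_flow equation gives melt_flow = 3*pressure - 3.
Substituting into the viscosity equation gives viscosity = 9*pressure - 3.
This gives gloss = -35*pressure + 6.
Solve -35*pressure + 6 = 216: pressure = (216 - 6) / -35 = -6.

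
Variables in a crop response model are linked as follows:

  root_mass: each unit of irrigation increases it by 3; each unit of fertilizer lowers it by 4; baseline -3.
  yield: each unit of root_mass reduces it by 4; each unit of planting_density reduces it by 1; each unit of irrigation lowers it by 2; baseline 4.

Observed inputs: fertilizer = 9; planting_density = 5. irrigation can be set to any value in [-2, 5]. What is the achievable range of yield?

Substituting into the root_mass equation gives root_mass = 3*irrigation - 39.
yield becomes -14*irrigation + 155.
Linear in irrigation, so extremes are at the endpoints: irrigation = -2 gives yield = 183; irrigation = 5 gives yield = 85.

85 to 183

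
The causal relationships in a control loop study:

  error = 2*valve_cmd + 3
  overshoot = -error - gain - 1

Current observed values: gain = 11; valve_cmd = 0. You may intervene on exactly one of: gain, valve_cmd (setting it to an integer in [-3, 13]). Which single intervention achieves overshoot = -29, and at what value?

set valve_cmd = 7

Intervening on gain: overshoot = -gain - 4. Reaching -29 requires gain = 25, outside [-3, 13].
Intervening on valve_cmd: with other inputs at their observed values, overshoot = -2*valve_cmd - 15. Solving for -29 gives valve_cmd = 7, within [-3, 13].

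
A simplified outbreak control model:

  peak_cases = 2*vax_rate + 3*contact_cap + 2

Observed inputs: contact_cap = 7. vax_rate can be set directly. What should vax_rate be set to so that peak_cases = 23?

vax_rate = 0

Substituting into the peak_cases equation gives peak_cases = 2*vax_rate + 23.
Solve 2*vax_rate + 23 = 23: vax_rate = (23 - 23) / 2 = 0.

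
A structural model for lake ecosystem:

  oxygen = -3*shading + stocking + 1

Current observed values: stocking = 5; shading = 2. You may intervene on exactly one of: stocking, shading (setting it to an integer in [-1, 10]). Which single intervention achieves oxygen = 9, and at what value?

Intervening on stocking: oxygen = stocking - 5. Reaching 9 requires stocking = 14, outside [-1, 10].
Intervening on shading: with other inputs at their observed values, oxygen = -3*shading + 6. Solving for 9 gives shading = -1, within [-1, 10].

set shading = -1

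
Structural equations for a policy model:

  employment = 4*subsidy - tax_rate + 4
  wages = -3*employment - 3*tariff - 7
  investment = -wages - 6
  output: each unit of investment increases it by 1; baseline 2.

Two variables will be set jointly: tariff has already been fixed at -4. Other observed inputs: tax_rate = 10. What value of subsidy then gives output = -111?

With tariff held at -4:
Substituting into the employment equation gives employment = 4*subsidy - 6.
This gives wages = -12*subsidy + 23.
This gives investment = 12*subsidy - 29.
So output = 12*subsidy - 27.
Solve 12*subsidy - 27 = -111: subsidy = (-111 + 27) / 12 = -7.

subsidy = -7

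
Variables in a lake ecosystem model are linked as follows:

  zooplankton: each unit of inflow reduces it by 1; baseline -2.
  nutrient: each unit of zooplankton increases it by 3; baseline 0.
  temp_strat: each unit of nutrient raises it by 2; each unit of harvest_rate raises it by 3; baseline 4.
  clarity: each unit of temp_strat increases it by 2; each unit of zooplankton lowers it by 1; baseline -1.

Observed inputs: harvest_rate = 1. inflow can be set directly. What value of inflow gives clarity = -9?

inflow = 0

Substituting into the nutrient equation gives nutrient = -3*inflow - 6.
Substituting into the temp_strat equation gives temp_strat = -6*inflow - 5.
This gives clarity = -11*inflow - 9.
Solve -11*inflow - 9 = -9: inflow = (-9 + 9) / -11 = 0.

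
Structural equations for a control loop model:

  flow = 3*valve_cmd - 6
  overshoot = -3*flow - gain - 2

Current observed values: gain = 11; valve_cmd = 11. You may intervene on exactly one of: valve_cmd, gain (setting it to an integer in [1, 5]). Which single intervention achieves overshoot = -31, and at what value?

Intervening on valve_cmd: with other inputs at their observed values, overshoot = -9*valve_cmd + 5. Solving for -31 gives valve_cmd = 4, within [1, 5].
Intervening on gain: overshoot = -gain - 83. Reaching -31 requires gain = -52, outside [1, 5].

set valve_cmd = 4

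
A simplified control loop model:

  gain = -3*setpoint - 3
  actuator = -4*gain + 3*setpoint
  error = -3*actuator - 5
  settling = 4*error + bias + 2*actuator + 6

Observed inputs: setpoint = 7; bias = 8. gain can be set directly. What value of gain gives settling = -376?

gain = -4

Intervening on gain fixes its value directly, overriding its dependence on setpoint.
Substituting into the actuator equation gives actuator = -4*gain + 21.
Substituting into the error equation gives error = 12*gain - 68.
settling becomes 40*gain - 216.
Solve 40*gain - 216 = -376: gain = (-376 + 216) / 40 = -4.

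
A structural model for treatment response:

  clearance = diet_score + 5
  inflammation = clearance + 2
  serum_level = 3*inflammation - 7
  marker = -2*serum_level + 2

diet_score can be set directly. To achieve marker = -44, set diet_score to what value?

diet_score = 3

Substituting into the inflammation equation gives inflammation = diet_score + 7.
Substituting into the serum_level equation gives serum_level = 3*diet_score + 14.
Substituting into the marker equation gives marker = -6*diet_score - 26.
Solve -6*diet_score - 26 = -44: diet_score = (-44 + 26) / -6 = 3.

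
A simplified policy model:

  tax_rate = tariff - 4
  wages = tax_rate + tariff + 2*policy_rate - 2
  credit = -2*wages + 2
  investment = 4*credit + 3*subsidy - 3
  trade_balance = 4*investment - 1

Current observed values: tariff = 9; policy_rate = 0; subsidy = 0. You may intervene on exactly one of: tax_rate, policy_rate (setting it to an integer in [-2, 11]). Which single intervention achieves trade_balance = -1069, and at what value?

Intervening on tax_rate: trade_balance = -32*tax_rate - 205. Reaching -1069 requires tax_rate = 27, outside [-2, 11].
Intervening on policy_rate: with other inputs at their observed values, trade_balance = -64*policy_rate - 365. Solving for -1069 gives policy_rate = 11, within [-2, 11].

set policy_rate = 11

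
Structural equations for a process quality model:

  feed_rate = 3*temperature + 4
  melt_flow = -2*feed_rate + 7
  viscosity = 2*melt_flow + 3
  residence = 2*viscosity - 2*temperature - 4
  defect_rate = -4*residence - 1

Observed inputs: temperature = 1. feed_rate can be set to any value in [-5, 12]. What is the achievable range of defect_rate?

Intervening on feed_rate fixes its value directly, overriding its dependence on temperature.
Substituting into the viscosity equation gives viscosity = -4*feed_rate + 17.
Substituting into the residence equation gives residence = -8*feed_rate + 28.
Substituting into the defect_rate equation gives defect_rate = 32*feed_rate - 113.
Linear in feed_rate, so extremes are at the endpoints: feed_rate = -5 gives defect_rate = -273; feed_rate = 12 gives defect_rate = 271.

-273 to 271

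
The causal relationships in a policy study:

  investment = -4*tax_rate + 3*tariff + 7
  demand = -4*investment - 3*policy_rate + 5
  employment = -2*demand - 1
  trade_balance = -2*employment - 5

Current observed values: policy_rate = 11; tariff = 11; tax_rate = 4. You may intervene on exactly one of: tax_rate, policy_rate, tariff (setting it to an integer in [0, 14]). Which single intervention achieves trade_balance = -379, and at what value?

Intervening on tax_rate: trade_balance = 64*tax_rate - 755. Reaching -379 requires tax_rate = 47/8, not an integer.
Intervening on policy_rate: with other inputs at their observed values, trade_balance = -12*policy_rate - 367. Solving for -379 gives policy_rate = 1, within [0, 14].
Intervening on tariff: trade_balance = -48*tariff + 29. Reaching -379 requires tariff = 17/2, not an integer.

set policy_rate = 1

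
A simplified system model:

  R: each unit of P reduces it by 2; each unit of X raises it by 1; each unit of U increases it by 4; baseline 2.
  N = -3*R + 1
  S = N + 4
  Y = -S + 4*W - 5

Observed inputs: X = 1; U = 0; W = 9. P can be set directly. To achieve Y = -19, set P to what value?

Substituting into the R equation gives R = -2*P + 3.
Substituting into the N equation gives N = 6*P - 8.
Substituting into the S equation gives S = 6*P - 4.
Y becomes -6*P + 35.
Solve -6*P + 35 = -19: P = (-19 - 35) / -6 = 9.

P = 9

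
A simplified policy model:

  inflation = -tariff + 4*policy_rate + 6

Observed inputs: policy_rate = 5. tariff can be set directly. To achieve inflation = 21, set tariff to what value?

tariff = 5

Substituting into the inflation equation gives inflation = -tariff + 26.
Solve -tariff + 26 = 21: tariff = (21 - 26) / -1 = 5.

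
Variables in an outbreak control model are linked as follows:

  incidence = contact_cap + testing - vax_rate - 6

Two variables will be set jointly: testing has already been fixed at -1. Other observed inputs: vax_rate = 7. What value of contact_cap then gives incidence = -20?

contact_cap = -6

With testing held at -1:
Substituting into the incidence equation gives incidence = contact_cap - 14.
Solve contact_cap - 14 = -20: contact_cap = (-20 + 14) / 1 = -6.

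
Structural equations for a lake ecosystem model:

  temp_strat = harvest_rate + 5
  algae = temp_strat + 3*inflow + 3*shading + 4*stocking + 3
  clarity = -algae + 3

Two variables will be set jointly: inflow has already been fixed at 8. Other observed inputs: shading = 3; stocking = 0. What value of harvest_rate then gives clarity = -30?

harvest_rate = -8

With inflow held at 8:
Substituting into the algae equation gives algae = harvest_rate + 41.
Substituting into the clarity equation gives clarity = -harvest_rate - 38.
Solve -harvest_rate - 38 = -30: harvest_rate = (-30 + 38) / -1 = -8.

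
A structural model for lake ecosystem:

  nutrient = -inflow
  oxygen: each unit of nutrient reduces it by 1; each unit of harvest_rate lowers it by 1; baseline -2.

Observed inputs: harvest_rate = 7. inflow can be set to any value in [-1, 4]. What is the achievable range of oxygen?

-10 to -5

Substituting into the oxygen equation gives oxygen = inflow - 9.
Linear in inflow, so extremes are at the endpoints: inflow = -1 gives oxygen = -10; inflow = 4 gives oxygen = -5.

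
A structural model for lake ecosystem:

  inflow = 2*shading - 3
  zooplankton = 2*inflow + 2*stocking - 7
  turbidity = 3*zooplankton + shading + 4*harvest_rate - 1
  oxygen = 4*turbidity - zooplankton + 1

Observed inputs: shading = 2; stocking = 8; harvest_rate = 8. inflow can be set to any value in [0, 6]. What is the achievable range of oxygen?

232 to 364

Intervening on inflow fixes its value directly, overriding its dependence on shading.
Substituting into the zooplankton equation gives zooplankton = 2*inflow + 9.
turbidity becomes 6*inflow + 60.
This gives oxygen = 22*inflow + 232.
Linear in inflow, so extremes are at the endpoints: inflow = 0 gives oxygen = 232; inflow = 6 gives oxygen = 364.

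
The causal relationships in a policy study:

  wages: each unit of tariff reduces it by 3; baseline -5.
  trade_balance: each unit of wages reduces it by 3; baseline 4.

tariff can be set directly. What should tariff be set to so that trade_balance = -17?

tariff = -4

Substituting into the trade_balance equation gives trade_balance = 9*tariff + 19.
Solve 9*tariff + 19 = -17: tariff = (-17 - 19) / 9 = -4.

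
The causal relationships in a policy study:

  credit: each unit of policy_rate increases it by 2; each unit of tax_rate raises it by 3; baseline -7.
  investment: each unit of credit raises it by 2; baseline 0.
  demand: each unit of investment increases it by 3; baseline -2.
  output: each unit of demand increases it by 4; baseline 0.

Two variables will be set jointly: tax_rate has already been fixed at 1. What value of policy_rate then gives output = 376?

policy_rate = 10

With tax_rate held at 1:
Substituting into the credit equation gives credit = 2*policy_rate - 4.
So investment = 4*policy_rate - 8.
Substituting into the demand equation gives demand = 12*policy_rate - 26.
Substituting into the output equation gives output = 48*policy_rate - 104.
Solve 48*policy_rate - 104 = 376: policy_rate = (376 + 104) / 48 = 10.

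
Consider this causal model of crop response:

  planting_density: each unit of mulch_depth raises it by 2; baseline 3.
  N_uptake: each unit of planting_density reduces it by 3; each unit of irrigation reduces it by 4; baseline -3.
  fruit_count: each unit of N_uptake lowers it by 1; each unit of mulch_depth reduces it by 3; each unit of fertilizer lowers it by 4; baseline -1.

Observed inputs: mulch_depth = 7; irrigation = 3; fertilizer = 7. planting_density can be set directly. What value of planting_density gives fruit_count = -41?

planting_density = -2

Intervening on planting_density fixes its value directly, overriding its dependence on mulch_depth.
Substituting into the N_uptake equation gives N_uptake = -3*planting_density - 15.
Substituting into the fruit_count equation gives fruit_count = 3*planting_density - 35.
Solve 3*planting_density - 35 = -41: planting_density = (-41 + 35) / 3 = -2.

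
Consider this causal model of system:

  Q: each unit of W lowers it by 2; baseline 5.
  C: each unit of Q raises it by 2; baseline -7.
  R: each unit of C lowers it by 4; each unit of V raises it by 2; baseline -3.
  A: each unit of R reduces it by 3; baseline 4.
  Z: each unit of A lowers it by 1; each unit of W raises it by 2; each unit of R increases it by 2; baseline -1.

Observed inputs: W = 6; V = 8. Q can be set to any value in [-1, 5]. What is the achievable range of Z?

Intervening on Q fixes its value directly, overriding its dependence on W.
Substituting into the R equation gives R = -8*Q + 41.
A becomes 24*Q - 119.
This gives Z = -40*Q + 212.
Linear in Q, so extremes are at the endpoints: Q = -1 gives Z = 252; Q = 5 gives Z = 12.

12 to 252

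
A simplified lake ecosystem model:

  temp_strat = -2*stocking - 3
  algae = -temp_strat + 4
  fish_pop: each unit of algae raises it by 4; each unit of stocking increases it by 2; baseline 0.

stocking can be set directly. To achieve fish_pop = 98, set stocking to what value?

stocking = 7

Substituting into the algae equation gives algae = 2*stocking + 7.
Substituting into the fish_pop equation gives fish_pop = 10*stocking + 28.
Solve 10*stocking + 28 = 98: stocking = (98 - 28) / 10 = 7.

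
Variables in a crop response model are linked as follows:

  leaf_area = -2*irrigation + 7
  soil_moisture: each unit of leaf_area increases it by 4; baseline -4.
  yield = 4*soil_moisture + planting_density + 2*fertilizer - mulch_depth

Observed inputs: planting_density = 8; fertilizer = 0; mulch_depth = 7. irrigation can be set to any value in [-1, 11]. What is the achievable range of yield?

-255 to 129

Substituting into the soil_moisture equation gives soil_moisture = -8*irrigation + 24.
This gives yield = -32*irrigation + 97.
Linear in irrigation, so extremes are at the endpoints: irrigation = -1 gives yield = 129; irrigation = 11 gives yield = -255.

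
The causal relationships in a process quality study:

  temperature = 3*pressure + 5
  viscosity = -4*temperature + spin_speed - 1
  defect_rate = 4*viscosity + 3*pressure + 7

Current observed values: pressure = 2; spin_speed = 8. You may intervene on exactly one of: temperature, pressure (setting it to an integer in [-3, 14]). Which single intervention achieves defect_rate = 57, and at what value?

set temperature = -1

Intervening on temperature: with other inputs at their observed values, defect_rate = -16*temperature + 41. Solving for 57 gives temperature = -1, within [-3, 14].
Intervening on pressure: defect_rate = -45*pressure - 45. Reaching 57 requires pressure = -34/15, not an integer.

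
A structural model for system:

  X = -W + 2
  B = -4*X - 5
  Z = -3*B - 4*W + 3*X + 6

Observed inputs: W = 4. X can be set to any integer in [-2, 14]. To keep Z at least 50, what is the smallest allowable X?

X = 3

Intervening on X fixes its value directly, overriding its dependence on W.
Substituting into the Z equation gives Z = 15*X + 5.
Require 15*X + 5 ≥ 50, so X ≥ 3.
The smallest integer in [-2, 14] satisfying this is 3.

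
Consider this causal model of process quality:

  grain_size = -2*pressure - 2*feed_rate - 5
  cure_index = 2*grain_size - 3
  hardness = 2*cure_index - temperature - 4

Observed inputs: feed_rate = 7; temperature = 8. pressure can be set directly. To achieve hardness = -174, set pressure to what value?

Substituting into the grain_size equation gives grain_size = -2*pressure - 19.
This gives cure_index = -4*pressure - 41.
Substituting into the hardness equation gives hardness = -8*pressure - 94.
Solve -8*pressure - 94 = -174: pressure = (-174 + 94) / -8 = 10.

pressure = 10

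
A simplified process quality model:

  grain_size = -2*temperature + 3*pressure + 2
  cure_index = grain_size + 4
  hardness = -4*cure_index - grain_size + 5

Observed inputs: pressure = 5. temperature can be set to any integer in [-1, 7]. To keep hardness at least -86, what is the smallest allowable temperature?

Substituting into the grain_size equation gives grain_size = -2*temperature + 17.
This gives cure_index = -2*temperature + 21.
Substituting into the hardness equation gives hardness = 10*temperature - 96.
Require 10*temperature - 96 ≥ -86, so temperature ≥ 1.
The smallest integer in [-1, 7] satisfying this is 1.

temperature = 1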